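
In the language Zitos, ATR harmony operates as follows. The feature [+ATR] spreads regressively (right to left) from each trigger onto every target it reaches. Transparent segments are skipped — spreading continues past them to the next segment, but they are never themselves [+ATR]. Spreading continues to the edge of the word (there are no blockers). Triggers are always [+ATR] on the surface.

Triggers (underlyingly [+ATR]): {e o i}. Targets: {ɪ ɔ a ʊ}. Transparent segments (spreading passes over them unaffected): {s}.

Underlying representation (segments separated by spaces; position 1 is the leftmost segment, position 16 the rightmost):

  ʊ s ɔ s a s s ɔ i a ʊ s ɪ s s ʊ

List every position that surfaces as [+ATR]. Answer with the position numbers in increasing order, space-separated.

1 3 5 8 9

From /i/ at 9 leftward: 8 /ɔ/ → [+ATR]; 7 /s/ transparent; 6 /s/ transparent; 5 /a/ → [+ATR]; 4 /s/ transparent; 3 /ɔ/ → [+ATR]; 2 /s/ transparent; 1 /ʊ/ → [+ATR]; word edge.
Targets with no active source: positions 10 11 13 16 stay [-ATR].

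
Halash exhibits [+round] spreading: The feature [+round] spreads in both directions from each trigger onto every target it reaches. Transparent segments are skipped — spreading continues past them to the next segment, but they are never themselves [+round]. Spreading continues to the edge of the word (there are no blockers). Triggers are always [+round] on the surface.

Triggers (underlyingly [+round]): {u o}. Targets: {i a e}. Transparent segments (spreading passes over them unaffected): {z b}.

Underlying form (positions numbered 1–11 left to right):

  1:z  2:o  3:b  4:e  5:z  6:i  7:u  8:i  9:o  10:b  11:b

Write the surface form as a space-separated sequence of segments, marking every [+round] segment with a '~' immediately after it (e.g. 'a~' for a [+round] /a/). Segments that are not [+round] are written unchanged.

z o~ b e~ z i~ u~ i~ o~ b b

From /o/ at 2 rightward: 3 /b/ transparent; 4 /e/ → [+round]; 5 /z/ transparent; 6 /i/ → [+round]; 7 /u/ is itself a trigger — this domain ends here.
From /o/ at 2 leftward: 1 /z/ transparent; word edge.
From /u/ at 7 rightward: 8 /i/ → [+round]; 9 /o/ is itself a trigger — this domain ends here.
From /u/ at 7 leftward: 6 /i/ → [+round]; 5 /z/ transparent; 4 /e/ → [+round]; 3 /b/ transparent; 2 /o/ is itself a trigger — this domain ends here.
From /o/ at 9 rightward: 10 /b/ transparent; 11 /b/ transparent; word edge.
From /o/ at 9 leftward: 8 /i/ → [+round]; 7 /u/ is itself a trigger — this domain ends here.
[+round] positions on the surface: 2 4 6 7 8 9.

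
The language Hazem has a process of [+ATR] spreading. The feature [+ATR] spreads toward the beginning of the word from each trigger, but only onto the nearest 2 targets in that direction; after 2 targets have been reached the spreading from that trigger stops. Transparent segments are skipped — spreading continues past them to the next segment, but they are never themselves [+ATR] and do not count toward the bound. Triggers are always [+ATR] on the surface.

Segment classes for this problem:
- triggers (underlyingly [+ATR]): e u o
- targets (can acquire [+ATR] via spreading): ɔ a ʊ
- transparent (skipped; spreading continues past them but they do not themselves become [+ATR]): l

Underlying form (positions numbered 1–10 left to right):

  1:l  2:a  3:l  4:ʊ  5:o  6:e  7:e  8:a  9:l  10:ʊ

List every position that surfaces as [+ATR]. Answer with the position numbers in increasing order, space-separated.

From /o/ at 5 leftward: 4 /ʊ/ → [+ATR]; 3 /l/ transparent; 2 /a/ → [+ATR]; bound reached.
From /e/ at 6 leftward: 5 /o/ is itself a trigger — this domain ends here.
From /e/ at 7 leftward: 6 /e/ is itself a trigger — this domain ends here.
Targets with no active source: positions 8 10 stay [-ATR].

2 4 5 6 7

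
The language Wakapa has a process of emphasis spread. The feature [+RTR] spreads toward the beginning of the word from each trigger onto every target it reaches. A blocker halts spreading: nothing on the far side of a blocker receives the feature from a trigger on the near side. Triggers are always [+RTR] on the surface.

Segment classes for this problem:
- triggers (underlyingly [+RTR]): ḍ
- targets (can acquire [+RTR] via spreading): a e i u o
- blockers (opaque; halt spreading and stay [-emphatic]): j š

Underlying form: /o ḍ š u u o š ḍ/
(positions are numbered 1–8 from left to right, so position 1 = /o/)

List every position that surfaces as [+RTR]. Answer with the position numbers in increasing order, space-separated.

From /ḍ/ at 2 leftward: 1 /o/ → [+RTR]; word edge.
From /ḍ/ at 8 leftward: 7 /š/ blocks.
Targets with no active source: positions 4 5 6 stay [-emphatic].

1 2 8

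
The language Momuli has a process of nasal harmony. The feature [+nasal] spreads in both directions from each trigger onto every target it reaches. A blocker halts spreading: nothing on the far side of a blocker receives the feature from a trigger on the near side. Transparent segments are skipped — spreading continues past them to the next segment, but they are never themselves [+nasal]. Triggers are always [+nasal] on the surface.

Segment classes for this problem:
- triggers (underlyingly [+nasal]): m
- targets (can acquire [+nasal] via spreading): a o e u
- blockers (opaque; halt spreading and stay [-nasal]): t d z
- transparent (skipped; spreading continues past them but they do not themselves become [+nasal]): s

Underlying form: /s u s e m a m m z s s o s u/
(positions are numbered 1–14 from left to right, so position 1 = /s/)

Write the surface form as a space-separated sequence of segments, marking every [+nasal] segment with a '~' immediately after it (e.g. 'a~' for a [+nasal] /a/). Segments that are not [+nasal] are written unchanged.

From /m/ at 5 rightward: 6 /a/ → [+nasal]; 7 /m/ is itself a trigger — this domain ends here.
From /m/ at 5 leftward: 4 /e/ → [+nasal]; 3 /s/ transparent; 2 /u/ → [+nasal]; 1 /s/ transparent; word edge.
From /m/ at 7 rightward: 8 /m/ is itself a trigger — this domain ends here.
From /m/ at 7 leftward: 6 /a/ → [+nasal]; 5 /m/ is itself a trigger — this domain ends here.
From /m/ at 8 rightward: 9 /z/ blocks.
From /m/ at 8 leftward: 7 /m/ is itself a trigger — this domain ends here.
Targets with no active source: positions 12 14 stay [-nasal].
[+nasal] positions on the surface: 2 4 5 6 7 8.

s u~ s e~ m~ a~ m~ m~ z s s o s u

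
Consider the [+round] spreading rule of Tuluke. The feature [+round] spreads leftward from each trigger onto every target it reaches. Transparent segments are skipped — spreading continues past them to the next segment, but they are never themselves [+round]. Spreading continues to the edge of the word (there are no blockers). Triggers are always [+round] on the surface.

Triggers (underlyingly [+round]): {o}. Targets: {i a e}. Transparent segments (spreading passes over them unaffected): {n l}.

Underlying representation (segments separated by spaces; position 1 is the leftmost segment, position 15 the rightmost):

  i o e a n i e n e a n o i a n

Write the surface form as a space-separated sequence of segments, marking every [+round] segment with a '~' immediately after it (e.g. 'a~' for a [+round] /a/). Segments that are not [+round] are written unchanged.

From /o/ at 2 leftward: 1 /i/ → [+round]; word edge.
From /o/ at 12 leftward: 11 /n/ transparent; 10 /a/ → [+round]; 9 /e/ → [+round]; 8 /n/ transparent; 7 /e/ → [+round]; 6 /i/ → [+round]; 5 /n/ transparent; 4 /a/ → [+round]; 3 /e/ → [+round]; 2 /o/ is itself a trigger — this domain ends here.
Targets with no active source: positions 13 14 stay [-round].
[+round] positions on the surface: 1 2 3 4 6 7 9 10 12.

i~ o~ e~ a~ n i~ e~ n e~ a~ n o~ i a n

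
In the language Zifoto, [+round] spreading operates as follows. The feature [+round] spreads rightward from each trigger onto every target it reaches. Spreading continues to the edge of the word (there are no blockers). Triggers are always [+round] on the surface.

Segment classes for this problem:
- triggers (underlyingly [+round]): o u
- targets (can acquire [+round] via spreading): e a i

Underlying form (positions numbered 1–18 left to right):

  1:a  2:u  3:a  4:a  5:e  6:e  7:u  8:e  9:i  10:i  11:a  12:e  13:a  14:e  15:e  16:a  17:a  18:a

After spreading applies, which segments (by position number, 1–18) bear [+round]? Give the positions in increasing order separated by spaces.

2 3 4 5 6 7 8 9 10 11 12 13 14 15 16 17 18

From /u/ at 2 rightward: 3 /a/ → [+round]; 4 /a/ → [+round]; 5 /e/ → [+round]; 6 /e/ → [+round]; 7 /u/ is itself a trigger — this domain ends here.
From /u/ at 7 rightward: 8 /e/ → [+round]; 9 /i/ → [+round]; 10 /i/ → [+round]; 11 /a/ → [+round]; 12 /e/ → [+round]; 13 /a/ → [+round]; 14 /e/ → [+round]; 15 /e/ → [+round]; 16 /a/ → [+round]; 17 /a/ → [+round]; 18 /a/ → [+round]; word edge.
Target with no active source: position 1 stays [-round].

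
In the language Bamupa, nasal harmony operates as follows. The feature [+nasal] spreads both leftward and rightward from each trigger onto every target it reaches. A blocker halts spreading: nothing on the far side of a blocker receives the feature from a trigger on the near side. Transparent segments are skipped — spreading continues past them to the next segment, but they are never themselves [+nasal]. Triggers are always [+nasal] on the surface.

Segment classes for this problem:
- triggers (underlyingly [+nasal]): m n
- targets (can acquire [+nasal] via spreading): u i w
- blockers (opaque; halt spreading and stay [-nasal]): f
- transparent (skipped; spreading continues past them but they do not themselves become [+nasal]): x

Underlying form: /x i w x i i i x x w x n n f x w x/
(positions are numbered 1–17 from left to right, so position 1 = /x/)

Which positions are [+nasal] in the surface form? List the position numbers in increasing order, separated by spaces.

From /n/ at 12 rightward: 13 /n/ is itself a trigger — this domain ends here.
From /n/ at 12 leftward: 11 /x/ transparent; 10 /w/ → [+nasal]; 9 /x/ transparent; 8 /x/ transparent; 7 /i/ → [+nasal]; 6 /i/ → [+nasal]; 5 /i/ → [+nasal]; 4 /x/ transparent; 3 /w/ → [+nasal]; 2 /i/ → [+nasal]; 1 /x/ transparent; word edge.
From /n/ at 13 rightward: 14 /f/ blocks.
From /n/ at 13 leftward: 12 /n/ is itself a trigger — this domain ends here.
Target with no active source: position 16 stays [-nasal].

2 3 5 6 7 10 12 13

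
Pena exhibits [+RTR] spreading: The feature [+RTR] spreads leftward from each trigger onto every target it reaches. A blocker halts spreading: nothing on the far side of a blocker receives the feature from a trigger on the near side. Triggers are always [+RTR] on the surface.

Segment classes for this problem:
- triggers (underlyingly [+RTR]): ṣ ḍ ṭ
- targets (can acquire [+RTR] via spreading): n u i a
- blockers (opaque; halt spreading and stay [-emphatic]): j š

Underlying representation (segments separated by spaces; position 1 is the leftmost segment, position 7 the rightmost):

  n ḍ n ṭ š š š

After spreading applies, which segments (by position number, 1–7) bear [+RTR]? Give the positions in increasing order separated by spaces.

From /ḍ/ at 2 leftward: 1 /n/ → [+RTR]; word edge.
From /ṭ/ at 4 leftward: 3 /n/ → [+RTR]; 2 /ḍ/ is itself a trigger — this domain ends here.

1 2 3 4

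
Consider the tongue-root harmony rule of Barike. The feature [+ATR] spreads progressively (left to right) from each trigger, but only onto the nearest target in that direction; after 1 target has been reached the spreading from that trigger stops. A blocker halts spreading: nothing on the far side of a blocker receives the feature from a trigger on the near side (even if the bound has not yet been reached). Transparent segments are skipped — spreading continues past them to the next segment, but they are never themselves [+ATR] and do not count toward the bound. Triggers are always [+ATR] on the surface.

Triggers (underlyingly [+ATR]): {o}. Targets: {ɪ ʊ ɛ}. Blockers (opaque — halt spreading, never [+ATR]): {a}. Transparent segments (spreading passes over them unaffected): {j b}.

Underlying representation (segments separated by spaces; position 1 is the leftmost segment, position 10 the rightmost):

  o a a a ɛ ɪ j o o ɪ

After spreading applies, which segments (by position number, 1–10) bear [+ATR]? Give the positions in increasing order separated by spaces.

1 8 9 10

From /o/ at 1 rightward: 2 /a/ blocks.
From /o/ at 8 rightward: 9 /o/ is itself a trigger — this domain ends here.
From /o/ at 9 rightward: 10 /ɪ/ → [+ATR]; bound reached.
Targets with no active source: positions 5 6 stay [-ATR].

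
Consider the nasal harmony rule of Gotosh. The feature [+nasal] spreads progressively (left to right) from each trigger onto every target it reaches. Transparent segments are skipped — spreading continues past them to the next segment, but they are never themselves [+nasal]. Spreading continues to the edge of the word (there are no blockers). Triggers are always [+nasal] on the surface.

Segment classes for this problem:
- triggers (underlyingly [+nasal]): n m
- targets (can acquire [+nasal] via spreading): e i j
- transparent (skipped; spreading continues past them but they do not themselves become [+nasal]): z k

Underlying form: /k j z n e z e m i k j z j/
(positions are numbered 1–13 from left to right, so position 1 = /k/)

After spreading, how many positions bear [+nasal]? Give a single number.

From /n/ at 4 rightward: 5 /e/ → [+nasal]; 6 /z/ transparent; 7 /e/ → [+nasal]; 8 /m/ is itself a trigger — this domain ends here.
From /m/ at 8 rightward: 9 /i/ → [+nasal]; 10 /k/ transparent; 11 /j/ → [+nasal]; 12 /z/ transparent; 13 /j/ → [+nasal]; word edge.
Target with no active source: position 2 stays [-nasal].
[+nasal] positions on the surface: 4 5 7 8 9 11 13.

7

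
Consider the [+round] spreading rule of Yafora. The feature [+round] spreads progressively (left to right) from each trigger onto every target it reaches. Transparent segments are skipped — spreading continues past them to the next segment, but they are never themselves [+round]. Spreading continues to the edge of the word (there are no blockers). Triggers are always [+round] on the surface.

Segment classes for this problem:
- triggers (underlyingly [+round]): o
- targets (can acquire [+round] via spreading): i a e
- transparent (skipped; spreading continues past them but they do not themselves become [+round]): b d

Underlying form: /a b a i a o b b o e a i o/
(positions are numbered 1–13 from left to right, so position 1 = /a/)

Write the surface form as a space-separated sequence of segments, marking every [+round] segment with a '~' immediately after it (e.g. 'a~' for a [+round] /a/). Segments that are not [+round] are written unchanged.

a b a i a o~ b b o~ e~ a~ i~ o~

From /o/ at 6 rightward: 7 /b/ transparent; 8 /b/ transparent; 9 /o/ is itself a trigger — this domain ends here.
From /o/ at 9 rightward: 10 /e/ → [+round]; 11 /a/ → [+round]; 12 /i/ → [+round]; 13 /o/ is itself a trigger — this domain ends here.
From /o/ at 13 rightward: word edge.
Targets with no active source: positions 1 3 4 5 stay [-round].
[+round] positions on the surface: 6 9 10 11 12 13.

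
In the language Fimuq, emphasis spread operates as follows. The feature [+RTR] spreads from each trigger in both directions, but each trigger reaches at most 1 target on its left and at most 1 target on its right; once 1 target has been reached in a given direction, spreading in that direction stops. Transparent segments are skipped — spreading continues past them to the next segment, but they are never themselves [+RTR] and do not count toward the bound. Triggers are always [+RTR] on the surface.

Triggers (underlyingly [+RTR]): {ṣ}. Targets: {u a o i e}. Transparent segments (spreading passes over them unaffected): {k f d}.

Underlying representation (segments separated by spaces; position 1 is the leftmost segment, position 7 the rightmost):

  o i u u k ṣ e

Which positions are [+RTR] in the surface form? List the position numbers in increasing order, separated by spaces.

4 6 7

From /ṣ/ at 6 rightward: 7 /e/ → [+RTR]; bound reached.
From /ṣ/ at 6 leftward: 5 /k/ transparent; 4 /u/ → [+RTR]; bound reached.
Targets with no active source: positions 1 2 3 stay [-emphatic].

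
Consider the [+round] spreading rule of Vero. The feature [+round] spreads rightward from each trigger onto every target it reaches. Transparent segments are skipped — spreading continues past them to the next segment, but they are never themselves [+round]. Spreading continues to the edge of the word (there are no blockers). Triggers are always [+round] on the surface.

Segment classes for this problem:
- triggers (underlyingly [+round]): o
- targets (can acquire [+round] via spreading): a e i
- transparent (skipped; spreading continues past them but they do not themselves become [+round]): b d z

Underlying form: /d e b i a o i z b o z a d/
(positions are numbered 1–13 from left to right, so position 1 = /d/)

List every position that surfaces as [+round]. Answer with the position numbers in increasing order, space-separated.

6 7 10 12

From /o/ at 6 rightward: 7 /i/ → [+round]; 8 /z/ transparent; 9 /b/ transparent; 10 /o/ is itself a trigger — this domain ends here.
From /o/ at 10 rightward: 11 /z/ transparent; 12 /a/ → [+round]; 13 /d/ transparent; word edge.
Targets with no active source: positions 2 4 5 stay [-round].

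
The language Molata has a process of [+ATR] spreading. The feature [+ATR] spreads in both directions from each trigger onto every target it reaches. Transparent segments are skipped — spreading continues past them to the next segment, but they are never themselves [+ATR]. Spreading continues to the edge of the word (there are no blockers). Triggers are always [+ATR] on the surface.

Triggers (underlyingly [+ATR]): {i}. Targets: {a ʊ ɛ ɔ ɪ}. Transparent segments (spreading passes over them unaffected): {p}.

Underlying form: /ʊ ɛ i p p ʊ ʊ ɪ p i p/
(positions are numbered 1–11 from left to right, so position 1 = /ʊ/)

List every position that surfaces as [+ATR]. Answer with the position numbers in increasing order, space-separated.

From /i/ at 3 rightward: 4 /p/ transparent; 5 /p/ transparent; 6 /ʊ/ → [+ATR]; 7 /ʊ/ → [+ATR]; 8 /ɪ/ → [+ATR]; 9 /p/ transparent; 10 /i/ is itself a trigger — this domain ends here.
From /i/ at 3 leftward: 2 /ɛ/ → [+ATR]; 1 /ʊ/ → [+ATR]; word edge.
From /i/ at 10 rightward: 11 /p/ transparent; word edge.
From /i/ at 10 leftward: 9 /p/ transparent; 8 /ɪ/ → [+ATR]; 7 /ʊ/ → [+ATR]; 6 /ʊ/ → [+ATR]; 5 /p/ transparent; 4 /p/ transparent; 3 /i/ is itself a trigger — this domain ends here.

1 2 3 6 7 8 10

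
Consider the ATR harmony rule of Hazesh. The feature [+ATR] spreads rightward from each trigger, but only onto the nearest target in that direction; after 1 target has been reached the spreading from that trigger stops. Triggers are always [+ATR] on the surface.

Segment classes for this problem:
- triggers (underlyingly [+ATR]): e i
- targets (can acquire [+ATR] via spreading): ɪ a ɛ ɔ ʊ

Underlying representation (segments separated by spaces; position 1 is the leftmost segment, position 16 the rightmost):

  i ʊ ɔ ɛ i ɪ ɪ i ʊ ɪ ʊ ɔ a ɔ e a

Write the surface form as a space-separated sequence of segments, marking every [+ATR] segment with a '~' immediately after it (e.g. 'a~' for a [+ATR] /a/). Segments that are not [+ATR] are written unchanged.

From /i/ at 1 rightward: 2 /ʊ/ → [+ATR]; bound reached.
From /i/ at 5 rightward: 6 /ɪ/ → [+ATR]; bound reached.
From /i/ at 8 rightward: 9 /ʊ/ → [+ATR]; bound reached.
From /e/ at 15 rightward: 16 /a/ → [+ATR]; bound reached.
Targets with no active source: positions 3 4 7 10 11 12 13 14 stay [-ATR].
[+ATR] positions on the surface: 1 2 5 6 8 9 15 16.

i~ ʊ~ ɔ ɛ i~ ɪ~ ɪ i~ ʊ~ ɪ ʊ ɔ a ɔ e~ a~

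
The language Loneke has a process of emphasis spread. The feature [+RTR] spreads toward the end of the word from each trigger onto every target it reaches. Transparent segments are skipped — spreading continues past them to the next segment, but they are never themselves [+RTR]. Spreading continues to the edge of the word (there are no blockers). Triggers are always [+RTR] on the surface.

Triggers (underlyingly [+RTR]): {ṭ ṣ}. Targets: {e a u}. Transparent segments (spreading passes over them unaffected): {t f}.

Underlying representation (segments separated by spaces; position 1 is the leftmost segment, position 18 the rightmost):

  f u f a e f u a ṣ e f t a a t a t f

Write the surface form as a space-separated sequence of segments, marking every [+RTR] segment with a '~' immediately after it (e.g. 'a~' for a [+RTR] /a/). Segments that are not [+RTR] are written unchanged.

f u f a e f u a ṣ~ e~ f t a~ a~ t a~ t f

From /ṣ/ at 9 rightward: 10 /e/ → [+RTR]; 11 /f/ transparent; 12 /t/ transparent; 13 /a/ → [+RTR]; 14 /a/ → [+RTR]; 15 /t/ transparent; 16 /a/ → [+RTR]; 17 /t/ transparent; 18 /f/ transparent; word edge.
Targets with no active source: positions 2 4 5 7 8 stay [-emphatic].
[+RTR] positions on the surface: 9 10 13 14 16.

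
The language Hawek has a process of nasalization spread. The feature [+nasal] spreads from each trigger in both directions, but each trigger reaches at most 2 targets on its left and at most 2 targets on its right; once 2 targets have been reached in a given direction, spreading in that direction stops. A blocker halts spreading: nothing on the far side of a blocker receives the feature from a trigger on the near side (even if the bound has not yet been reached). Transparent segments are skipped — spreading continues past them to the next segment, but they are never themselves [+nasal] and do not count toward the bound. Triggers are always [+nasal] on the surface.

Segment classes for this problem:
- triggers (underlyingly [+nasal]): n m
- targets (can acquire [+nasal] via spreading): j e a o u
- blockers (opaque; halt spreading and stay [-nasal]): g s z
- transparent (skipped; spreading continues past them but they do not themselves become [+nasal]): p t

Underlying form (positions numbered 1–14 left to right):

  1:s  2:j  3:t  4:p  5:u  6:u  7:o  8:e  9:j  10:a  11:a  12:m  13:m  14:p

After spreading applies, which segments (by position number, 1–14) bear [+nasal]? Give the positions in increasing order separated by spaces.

From /m/ at 12 rightward: 13 /m/ is itself a trigger — this domain ends here.
From /m/ at 12 leftward: 11 /a/ → [+nasal]; 10 /a/ → [+nasal]; bound reached.
From /m/ at 13 rightward: 14 /p/ transparent; word edge.
From /m/ at 13 leftward: 12 /m/ is itself a trigger — this domain ends here.
Targets with no active source: positions 2 5 6 7 8 9 stay [-nasal].

10 11 12 13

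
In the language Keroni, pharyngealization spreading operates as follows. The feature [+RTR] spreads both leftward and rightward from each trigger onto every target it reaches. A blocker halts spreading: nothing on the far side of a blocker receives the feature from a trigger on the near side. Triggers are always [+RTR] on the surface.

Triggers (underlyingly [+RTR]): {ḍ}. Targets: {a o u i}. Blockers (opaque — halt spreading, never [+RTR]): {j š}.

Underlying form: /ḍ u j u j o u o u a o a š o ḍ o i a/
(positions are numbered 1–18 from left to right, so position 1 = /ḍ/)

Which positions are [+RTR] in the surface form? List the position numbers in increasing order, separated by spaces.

1 2 14 15 16 17 18

From /ḍ/ at 1 rightward: 2 /u/ → [+RTR]; 3 /j/ blocks.
From /ḍ/ at 1 leftward: word edge.
From /ḍ/ at 15 rightward: 16 /o/ → [+RTR]; 17 /i/ → [+RTR]; 18 /a/ → [+RTR]; word edge.
From /ḍ/ at 15 leftward: 14 /o/ → [+RTR]; 13 /š/ blocks.
Targets with no active source: positions 4 6 7 8 9 10 11 12 stay [-emphatic].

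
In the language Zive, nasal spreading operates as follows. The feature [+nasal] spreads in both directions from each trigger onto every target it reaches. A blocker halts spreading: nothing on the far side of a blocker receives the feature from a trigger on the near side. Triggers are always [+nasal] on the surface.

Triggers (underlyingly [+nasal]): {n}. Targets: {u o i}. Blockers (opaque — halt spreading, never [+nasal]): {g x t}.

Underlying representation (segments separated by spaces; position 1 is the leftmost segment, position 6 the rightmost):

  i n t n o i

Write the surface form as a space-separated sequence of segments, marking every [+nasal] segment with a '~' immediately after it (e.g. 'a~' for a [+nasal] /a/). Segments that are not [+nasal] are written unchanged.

From /n/ at 2 rightward: 3 /t/ blocks.
From /n/ at 2 leftward: 1 /i/ → [+nasal]; word edge.
From /n/ at 4 rightward: 5 /o/ → [+nasal]; 6 /i/ → [+nasal]; word edge.
From /n/ at 4 leftward: 3 /t/ blocks.
[+nasal] positions on the surface: 1 2 4 5 6.

i~ n~ t n~ o~ i~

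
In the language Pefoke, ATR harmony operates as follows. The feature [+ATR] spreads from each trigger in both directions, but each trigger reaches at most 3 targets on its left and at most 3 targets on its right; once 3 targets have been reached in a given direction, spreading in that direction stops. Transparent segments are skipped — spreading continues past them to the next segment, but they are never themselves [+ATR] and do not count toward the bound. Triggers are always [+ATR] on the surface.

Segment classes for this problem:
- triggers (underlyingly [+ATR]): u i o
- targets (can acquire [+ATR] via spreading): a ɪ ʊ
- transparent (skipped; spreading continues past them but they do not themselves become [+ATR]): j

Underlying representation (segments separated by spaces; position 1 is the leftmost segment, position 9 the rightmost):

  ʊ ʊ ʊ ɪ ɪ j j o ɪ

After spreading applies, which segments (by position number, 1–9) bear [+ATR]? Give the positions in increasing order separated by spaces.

From /o/ at 8 rightward: 9 /ɪ/ → [+ATR]; word edge.
From /o/ at 8 leftward: 7 /j/ transparent; 6 /j/ transparent; 5 /ɪ/ → [+ATR]; 4 /ɪ/ → [+ATR]; 3 /ʊ/ → [+ATR]; bound reached.
Targets with no active source: positions 1 2 stay [-ATR].

3 4 5 8 9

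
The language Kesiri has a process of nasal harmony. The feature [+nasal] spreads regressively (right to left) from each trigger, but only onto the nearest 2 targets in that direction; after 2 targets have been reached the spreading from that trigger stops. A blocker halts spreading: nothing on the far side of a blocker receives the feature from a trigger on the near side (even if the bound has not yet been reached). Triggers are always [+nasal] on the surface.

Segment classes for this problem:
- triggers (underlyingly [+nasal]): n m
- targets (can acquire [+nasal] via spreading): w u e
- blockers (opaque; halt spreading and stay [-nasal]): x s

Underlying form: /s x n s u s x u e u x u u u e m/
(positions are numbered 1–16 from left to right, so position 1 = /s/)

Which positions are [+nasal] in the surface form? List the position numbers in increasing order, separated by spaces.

3 14 15 16

From /n/ at 3 leftward: 2 /x/ blocks.
From /m/ at 16 leftward: 15 /e/ → [+nasal]; 14 /u/ → [+nasal]; bound reached.
Targets with no active source: positions 5 8 9 10 12 13 stay [-nasal].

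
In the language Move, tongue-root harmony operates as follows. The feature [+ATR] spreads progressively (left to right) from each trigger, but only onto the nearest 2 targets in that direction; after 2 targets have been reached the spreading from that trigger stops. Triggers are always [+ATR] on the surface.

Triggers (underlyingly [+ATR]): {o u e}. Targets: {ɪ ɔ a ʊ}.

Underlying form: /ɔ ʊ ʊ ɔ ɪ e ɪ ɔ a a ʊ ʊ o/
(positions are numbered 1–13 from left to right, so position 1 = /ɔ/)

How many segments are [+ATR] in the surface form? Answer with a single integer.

4

From /e/ at 6 rightward: 7 /ɪ/ → [+ATR]; 8 /ɔ/ → [+ATR]; bound reached.
From /o/ at 13 rightward: word edge.
Targets with no active source: positions 1 2 3 4 5 9 10 11 12 stay [-ATR].
[+ATR] positions on the surface: 6 7 8 13.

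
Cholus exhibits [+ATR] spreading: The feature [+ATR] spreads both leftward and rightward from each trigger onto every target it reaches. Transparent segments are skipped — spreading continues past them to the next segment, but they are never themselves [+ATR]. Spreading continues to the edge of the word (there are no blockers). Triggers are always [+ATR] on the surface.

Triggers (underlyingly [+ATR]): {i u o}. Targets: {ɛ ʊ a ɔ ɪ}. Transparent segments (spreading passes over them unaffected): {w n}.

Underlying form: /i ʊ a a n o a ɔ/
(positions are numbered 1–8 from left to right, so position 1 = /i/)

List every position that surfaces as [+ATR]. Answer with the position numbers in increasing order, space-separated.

1 2 3 4 6 7 8

From /i/ at 1 rightward: 2 /ʊ/ → [+ATR]; 3 /a/ → [+ATR]; 4 /a/ → [+ATR]; 5 /n/ transparent; 6 /o/ is itself a trigger — this domain ends here.
From /i/ at 1 leftward: word edge.
From /o/ at 6 rightward: 7 /a/ → [+ATR]; 8 /ɔ/ → [+ATR]; word edge.
From /o/ at 6 leftward: 5 /n/ transparent; 4 /a/ → [+ATR]; 3 /a/ → [+ATR]; 2 /ʊ/ → [+ATR]; 1 /i/ is itself a trigger — this domain ends here.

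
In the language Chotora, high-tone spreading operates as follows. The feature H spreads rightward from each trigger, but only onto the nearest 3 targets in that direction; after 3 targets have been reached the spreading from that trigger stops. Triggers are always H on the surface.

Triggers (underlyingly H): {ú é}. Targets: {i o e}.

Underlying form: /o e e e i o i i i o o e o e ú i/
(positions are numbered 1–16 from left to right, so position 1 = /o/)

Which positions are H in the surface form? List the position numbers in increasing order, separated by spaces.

From /ú/ at 15 rightward: 16 /i/ → H; word edge.
Targets with no active source: positions 1 2 3 4 5 6 7 8 9 10 11 12 13 14 stay [-high tone].

15 16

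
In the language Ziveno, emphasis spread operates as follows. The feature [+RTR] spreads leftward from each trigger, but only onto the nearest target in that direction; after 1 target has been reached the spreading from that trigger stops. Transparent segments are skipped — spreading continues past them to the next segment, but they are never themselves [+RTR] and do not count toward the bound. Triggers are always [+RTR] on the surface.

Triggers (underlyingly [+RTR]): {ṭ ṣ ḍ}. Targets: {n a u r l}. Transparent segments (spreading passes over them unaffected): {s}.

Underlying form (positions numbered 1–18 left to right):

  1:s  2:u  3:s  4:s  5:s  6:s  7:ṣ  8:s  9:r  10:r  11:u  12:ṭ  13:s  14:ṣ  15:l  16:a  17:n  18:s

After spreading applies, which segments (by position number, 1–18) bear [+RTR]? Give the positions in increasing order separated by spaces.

2 7 11 12 14

From /ṣ/ at 7 leftward: 6 /s/ transparent; 5 /s/ transparent; 4 /s/ transparent; 3 /s/ transparent; 2 /u/ → [+RTR]; bound reached.
From /ṭ/ at 12 leftward: 11 /u/ → [+RTR]; bound reached.
From /ṣ/ at 14 leftward: 13 /s/ transparent; 12 /ṭ/ is itself a trigger — this domain ends here.
Targets with no active source: positions 9 10 15 16 17 stay [-emphatic].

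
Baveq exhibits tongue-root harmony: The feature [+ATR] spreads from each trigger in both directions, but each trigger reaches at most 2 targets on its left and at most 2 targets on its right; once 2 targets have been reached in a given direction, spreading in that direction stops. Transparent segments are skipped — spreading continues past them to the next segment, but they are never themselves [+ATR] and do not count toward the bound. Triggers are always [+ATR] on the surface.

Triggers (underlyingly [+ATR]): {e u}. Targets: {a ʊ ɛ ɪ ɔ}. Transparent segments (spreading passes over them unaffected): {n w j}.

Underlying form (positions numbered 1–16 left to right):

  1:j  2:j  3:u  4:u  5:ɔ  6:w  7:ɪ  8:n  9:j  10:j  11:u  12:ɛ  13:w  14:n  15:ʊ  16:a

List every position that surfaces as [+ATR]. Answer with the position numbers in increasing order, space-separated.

3 4 5 7 11 12 15

From /u/ at 3 rightward: 4 /u/ is itself a trigger — this domain ends here.
From /u/ at 3 leftward: 2 /j/ transparent; 1 /j/ transparent; word edge.
From /u/ at 4 rightward: 5 /ɔ/ → [+ATR]; 6 /w/ transparent; 7 /ɪ/ → [+ATR]; bound reached.
From /u/ at 4 leftward: 3 /u/ is itself a trigger — this domain ends here.
From /u/ at 11 rightward: 12 /ɛ/ → [+ATR]; 13 /w/ transparent; 14 /n/ transparent; 15 /ʊ/ → [+ATR]; bound reached.
From /u/ at 11 leftward: 10 /j/ transparent; 9 /j/ transparent; 8 /n/ transparent; 7 /ɪ/ → [+ATR]; 6 /w/ transparent; 5 /ɔ/ → [+ATR]; bound reached.
Target with no active source: position 16 stays [-ATR].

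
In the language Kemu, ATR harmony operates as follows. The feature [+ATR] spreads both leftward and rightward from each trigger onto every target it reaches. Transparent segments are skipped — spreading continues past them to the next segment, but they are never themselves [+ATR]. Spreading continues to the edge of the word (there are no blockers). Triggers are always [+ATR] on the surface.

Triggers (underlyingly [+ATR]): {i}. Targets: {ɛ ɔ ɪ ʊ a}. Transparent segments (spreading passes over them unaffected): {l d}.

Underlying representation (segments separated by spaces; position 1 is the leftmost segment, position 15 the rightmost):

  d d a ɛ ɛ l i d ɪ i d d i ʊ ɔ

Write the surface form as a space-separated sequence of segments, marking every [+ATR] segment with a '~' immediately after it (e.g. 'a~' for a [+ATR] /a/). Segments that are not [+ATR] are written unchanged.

d d a~ ɛ~ ɛ~ l i~ d ɪ~ i~ d d i~ ʊ~ ɔ~

From /i/ at 7 rightward: 8 /d/ transparent; 9 /ɪ/ → [+ATR]; 10 /i/ is itself a trigger — this domain ends here.
From /i/ at 7 leftward: 6 /l/ transparent; 5 /ɛ/ → [+ATR]; 4 /ɛ/ → [+ATR]; 3 /a/ → [+ATR]; 2 /d/ transparent; 1 /d/ transparent; word edge.
From /i/ at 10 rightward: 11 /d/ transparent; 12 /d/ transparent; 13 /i/ is itself a trigger — this domain ends here.
From /i/ at 10 leftward: 9 /ɪ/ → [+ATR]; 8 /d/ transparent; 7 /i/ is itself a trigger — this domain ends here.
From /i/ at 13 rightward: 14 /ʊ/ → [+ATR]; 15 /ɔ/ → [+ATR]; word edge.
From /i/ at 13 leftward: 12 /d/ transparent; 11 /d/ transparent; 10 /i/ is itself a trigger — this domain ends here.
[+ATR] positions on the surface: 3 4 5 7 9 10 13 14 15.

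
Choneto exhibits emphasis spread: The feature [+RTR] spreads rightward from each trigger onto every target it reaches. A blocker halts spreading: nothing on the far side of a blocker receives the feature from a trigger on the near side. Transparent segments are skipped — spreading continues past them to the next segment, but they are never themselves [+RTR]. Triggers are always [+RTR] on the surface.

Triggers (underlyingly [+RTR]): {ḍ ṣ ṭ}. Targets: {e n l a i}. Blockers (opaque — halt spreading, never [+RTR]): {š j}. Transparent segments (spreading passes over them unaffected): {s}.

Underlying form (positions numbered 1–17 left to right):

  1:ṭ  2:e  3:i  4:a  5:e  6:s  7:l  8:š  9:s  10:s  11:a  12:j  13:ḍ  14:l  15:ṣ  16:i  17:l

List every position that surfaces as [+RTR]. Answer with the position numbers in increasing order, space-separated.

1 2 3 4 5 7 13 14 15 16 17

From /ṭ/ at 1 rightward: 2 /e/ → [+RTR]; 3 /i/ → [+RTR]; 4 /a/ → [+RTR]; 5 /e/ → [+RTR]; 6 /s/ transparent; 7 /l/ → [+RTR]; 8 /š/ blocks.
From /ḍ/ at 13 rightward: 14 /l/ → [+RTR]; 15 /ṣ/ is itself a trigger — this domain ends here.
From /ṣ/ at 15 rightward: 16 /i/ → [+RTR]; 17 /l/ → [+RTR]; word edge.
Target with no active source: position 11 stays [-emphatic].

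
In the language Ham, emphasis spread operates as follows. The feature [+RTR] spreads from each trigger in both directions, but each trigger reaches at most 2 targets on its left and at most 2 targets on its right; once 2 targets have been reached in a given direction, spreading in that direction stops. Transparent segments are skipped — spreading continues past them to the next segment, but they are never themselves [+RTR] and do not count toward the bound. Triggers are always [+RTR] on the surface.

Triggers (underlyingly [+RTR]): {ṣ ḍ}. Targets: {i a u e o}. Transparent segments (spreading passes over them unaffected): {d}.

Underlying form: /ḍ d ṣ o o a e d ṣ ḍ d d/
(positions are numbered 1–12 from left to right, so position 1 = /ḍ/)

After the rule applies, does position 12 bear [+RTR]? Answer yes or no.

From /ḍ/ at 1 rightward: 2 /d/ transparent; 3 /ṣ/ is itself a trigger — this domain ends here.
From /ḍ/ at 1 leftward: word edge.
From /ṣ/ at 3 rightward: 4 /o/ → [+RTR]; 5 /o/ → [+RTR]; bound reached.
From /ṣ/ at 3 leftward: 2 /d/ transparent; 1 /ḍ/ is itself a trigger — this domain ends here.
From /ṣ/ at 9 rightward: 10 /ḍ/ is itself a trigger — this domain ends here.
From /ṣ/ at 9 leftward: 8 /d/ transparent; 7 /e/ → [+RTR]; 6 /a/ → [+RTR]; bound reached.
From /ḍ/ at 10 rightward: 11 /d/ transparent; 12 /d/ transparent; word edge.
From /ḍ/ at 10 leftward: 9 /ṣ/ is itself a trigger — this domain ends here.
[+RTR] positions on the surface: 1 3 4 5 6 7 9 10.

no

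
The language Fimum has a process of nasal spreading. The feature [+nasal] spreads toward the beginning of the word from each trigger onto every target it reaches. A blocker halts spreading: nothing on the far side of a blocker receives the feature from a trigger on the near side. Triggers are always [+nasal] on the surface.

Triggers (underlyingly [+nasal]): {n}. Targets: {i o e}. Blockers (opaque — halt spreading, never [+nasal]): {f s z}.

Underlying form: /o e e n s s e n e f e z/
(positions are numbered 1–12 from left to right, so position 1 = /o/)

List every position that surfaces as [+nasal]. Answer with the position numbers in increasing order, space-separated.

From /n/ at 4 leftward: 3 /e/ → [+nasal]; 2 /e/ → [+nasal]; 1 /o/ → [+nasal]; word edge.
From /n/ at 8 leftward: 7 /e/ → [+nasal]; 6 /s/ blocks.
Targets with no active source: positions 9 11 stay [-nasal].

1 2 3 4 7 8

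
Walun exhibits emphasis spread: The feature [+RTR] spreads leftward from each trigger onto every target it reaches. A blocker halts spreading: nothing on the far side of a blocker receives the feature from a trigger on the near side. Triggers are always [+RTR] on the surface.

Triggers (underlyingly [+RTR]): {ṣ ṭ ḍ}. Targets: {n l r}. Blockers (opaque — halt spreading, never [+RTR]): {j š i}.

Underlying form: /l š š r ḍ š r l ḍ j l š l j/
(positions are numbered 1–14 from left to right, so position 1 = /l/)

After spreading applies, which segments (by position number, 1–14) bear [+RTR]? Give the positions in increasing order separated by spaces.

4 5 7 8 9

From /ḍ/ at 5 leftward: 4 /r/ → [+RTR]; 3 /š/ blocks.
From /ḍ/ at 9 leftward: 8 /l/ → [+RTR]; 7 /r/ → [+RTR]; 6 /š/ blocks.
Targets with no active source: positions 1 11 13 stay [-emphatic].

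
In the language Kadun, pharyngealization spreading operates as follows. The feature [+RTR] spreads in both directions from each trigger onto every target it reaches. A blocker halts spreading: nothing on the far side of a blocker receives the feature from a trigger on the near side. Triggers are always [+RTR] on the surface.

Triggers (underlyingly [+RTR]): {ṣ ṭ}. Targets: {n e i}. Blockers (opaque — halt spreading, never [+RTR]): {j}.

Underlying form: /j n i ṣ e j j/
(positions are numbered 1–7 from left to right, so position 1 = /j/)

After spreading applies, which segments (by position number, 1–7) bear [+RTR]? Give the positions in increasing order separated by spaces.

2 3 4 5

From /ṣ/ at 4 rightward: 5 /e/ → [+RTR]; 6 /j/ blocks.
From /ṣ/ at 4 leftward: 3 /i/ → [+RTR]; 2 /n/ → [+RTR]; 1 /j/ blocks.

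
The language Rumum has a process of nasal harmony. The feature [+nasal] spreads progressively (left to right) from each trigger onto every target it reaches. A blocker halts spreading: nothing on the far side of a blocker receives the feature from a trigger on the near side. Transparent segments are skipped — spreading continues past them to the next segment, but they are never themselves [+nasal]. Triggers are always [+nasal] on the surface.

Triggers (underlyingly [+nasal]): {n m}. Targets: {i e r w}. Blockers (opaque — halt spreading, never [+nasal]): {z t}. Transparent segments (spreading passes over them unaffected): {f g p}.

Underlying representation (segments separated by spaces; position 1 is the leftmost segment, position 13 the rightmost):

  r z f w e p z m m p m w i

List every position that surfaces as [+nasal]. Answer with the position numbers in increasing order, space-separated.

From /m/ at 8 rightward: 9 /m/ is itself a trigger — this domain ends here.
From /m/ at 9 rightward: 10 /p/ transparent; 11 /m/ is itself a trigger — this domain ends here.
From /m/ at 11 rightward: 12 /w/ → [+nasal]; 13 /i/ → [+nasal]; word edge.
Targets with no active source: positions 1 4 5 stay [-nasal].

8 9 11 12 13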